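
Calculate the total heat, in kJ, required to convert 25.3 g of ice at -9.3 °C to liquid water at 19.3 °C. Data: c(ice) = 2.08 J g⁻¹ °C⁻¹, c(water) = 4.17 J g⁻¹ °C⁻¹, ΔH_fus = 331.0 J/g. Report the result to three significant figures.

q1 (heat ice -9.3→0.0 °C): 25.3 × 2.08 × 9.3 = 489 J
q2 (melt at 0 °C): 25.3 × 331.0 = 8374 J
q3 (heat water 0.0→19.3 °C): 25.3 × 4.17 × 19.3 = 2036 J
Total: 489 + 8374 + 2036 = 10899 J = 10.9 kJ

q = 10.9 kJ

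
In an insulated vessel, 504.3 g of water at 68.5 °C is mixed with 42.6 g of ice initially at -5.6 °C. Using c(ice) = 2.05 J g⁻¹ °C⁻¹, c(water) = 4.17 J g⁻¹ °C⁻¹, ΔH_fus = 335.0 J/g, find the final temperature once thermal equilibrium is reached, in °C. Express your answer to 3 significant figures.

T_f = 56.7 °C

Heat to bring ice to 0 °C and melt it: q₁ = 42.6×2.05×5.6 + 42.6×335.0 = 14760 J
Heat the water can supply cooling to 0 °C: 504.3×4.17×68.5 = 144051 J > q₁, so all ice melts.
Energy balance: 504.3×4.17×(68.5 − T) = 14760 + 42.6×4.17×(T − 0)
2102.931(68.5 − T) = 14760 + 177.642 T
144051 − 14760 = 2280.573 T
T = 129291 / 2280.573 = 56.69 °C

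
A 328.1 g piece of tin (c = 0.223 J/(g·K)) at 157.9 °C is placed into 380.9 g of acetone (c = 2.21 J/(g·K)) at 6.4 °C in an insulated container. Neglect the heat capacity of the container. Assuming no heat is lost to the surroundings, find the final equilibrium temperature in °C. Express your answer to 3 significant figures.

Heat lost by tin = heat gained by acetone.
(328.1)(0.223)(157.9 − T) = (380.9)(2.21)(T − 6.4)
73.1663 (157.9 − T) = 841.789 (T − 6.4)
11553 − 73.1663 T = 841.789 T − 5387.4
16940.4 = 914.9553 T
T = 18.52 °C

T_f = 18.5 °C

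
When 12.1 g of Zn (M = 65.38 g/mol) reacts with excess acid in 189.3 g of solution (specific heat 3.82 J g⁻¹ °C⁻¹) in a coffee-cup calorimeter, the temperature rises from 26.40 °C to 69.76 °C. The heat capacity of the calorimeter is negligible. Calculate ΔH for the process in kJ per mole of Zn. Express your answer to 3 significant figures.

ΔH = -169 kJ/mol

|ΔT| = |69.76 − 26.40| = 43.36 °C
|q_surr| = (189.3 × 3.82) × 43.36 = 723.126 × 43.36 = 31350 J
n(Zn) = 12.1 / 65.38 = 0.1851 mol
Temperature rose, so q_rxn = −|q_surr| = -31.35 kJ
ΔH = q_rxn / n = -169.4 kJ/mol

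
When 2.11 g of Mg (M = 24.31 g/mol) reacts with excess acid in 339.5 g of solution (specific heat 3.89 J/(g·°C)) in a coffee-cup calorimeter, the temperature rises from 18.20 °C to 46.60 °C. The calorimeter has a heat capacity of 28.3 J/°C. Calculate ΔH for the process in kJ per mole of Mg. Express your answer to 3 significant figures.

|ΔT| = |46.60 − 18.20| = 28.40 °C
|q_surr| = (339.5 × 3.89 + 28.3) × 28.40 = 1348.955 × 28.40 = 38310 J
n(Mg) = 2.11 / 24.31 = 0.08680 mol
Temperature rose, so q_rxn = −|q_surr| = -38.31 kJ
ΔH = q_rxn / n = -441.4 kJ/mol

ΔH = -441 kJ/mol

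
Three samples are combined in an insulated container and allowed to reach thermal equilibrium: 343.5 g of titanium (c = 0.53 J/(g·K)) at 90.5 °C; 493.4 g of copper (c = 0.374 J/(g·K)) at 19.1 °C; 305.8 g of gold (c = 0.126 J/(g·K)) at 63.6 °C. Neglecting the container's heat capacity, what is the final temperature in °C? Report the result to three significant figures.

T_f = 55.4 °C

Σ mᵢcᵢ(T − Tᵢ) = 0  ⇒  T = Σ mᵢcᵢTᵢ / Σ mᵢcᵢ
Σ mᵢcᵢ = 343.5×0.53 + 493.4×0.374 + 305.8×0.126 = 405.1174
Σ mᵢcᵢTᵢ = 182.055×90.5 + 184.5316×19.1 + 38.5308×63.6 = 22451
T = 22451 / 405.1174 = 55.42 °C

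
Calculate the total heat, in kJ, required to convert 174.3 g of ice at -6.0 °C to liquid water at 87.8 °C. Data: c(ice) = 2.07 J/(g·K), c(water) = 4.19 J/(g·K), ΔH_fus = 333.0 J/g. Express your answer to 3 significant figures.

q = 124 kJ

q1 (heat ice -6.0→0.0 °C): 174.3 × 2.07 × 6.0 = 2165 J
q2 (melt at 0 °C): 174.3 × 333.0 = 58042 J
q3 (heat water 0.0→87.8 °C): 174.3 × 4.19 × 87.8 = 64122 J
Total: 2165 + 58042 + 64122 = 124329 J = 124 kJ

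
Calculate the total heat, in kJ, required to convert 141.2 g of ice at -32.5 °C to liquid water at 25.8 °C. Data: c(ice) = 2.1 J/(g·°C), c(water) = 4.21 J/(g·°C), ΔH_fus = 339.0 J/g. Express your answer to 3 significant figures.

q = 72.8 kJ

q1 (heat ice -32.5→0.0 °C): 141.2 × 2.1 × 32.5 = 9637 J
q2 (melt at 0 °C): 141.2 × 339.0 = 47867 J
q3 (heat water 0.0→25.8 °C): 141.2 × 4.21 × 25.8 = 15337 J
Total: 9637 + 47867 + 15337 = 72841 J = 72.8 kJ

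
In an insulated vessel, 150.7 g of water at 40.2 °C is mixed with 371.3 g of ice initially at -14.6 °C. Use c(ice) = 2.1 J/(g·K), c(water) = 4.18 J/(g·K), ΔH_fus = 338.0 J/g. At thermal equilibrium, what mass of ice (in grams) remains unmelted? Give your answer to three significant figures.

Heat to warm all ice to 0 °C: 371.3×2.1×14.6 = 11384 J
Heat released by water cooling to 0 °C: 150.7×4.18×40.2 = 25323 J
25323 J < 11384 + 371.3×338.0 = 136883.4 J, so not all ice melts; final T = 0 °C.
Heat left for melting: 25323 − 11384 = 13939 J
Mass melted = 13939 / 338.0 = 41.24 g
Ice remaining = 371.3 − 41.24 = 330.06 g

m_ice remaining = 330 g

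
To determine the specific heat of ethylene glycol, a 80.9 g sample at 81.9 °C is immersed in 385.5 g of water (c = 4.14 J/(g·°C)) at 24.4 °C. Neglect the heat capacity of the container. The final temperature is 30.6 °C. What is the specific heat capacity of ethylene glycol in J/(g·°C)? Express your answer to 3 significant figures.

c = 2.38 J/(g·°C)

q_gained = (385.5 × 4.14) × (30.6 − 24.4) = 9895 J
q_lost = 80.9 × c × (81.9 − 30.6) = 4150.17 c
Set equal: c = 9895 / 4150.17 = 2.38 J/(g·°C)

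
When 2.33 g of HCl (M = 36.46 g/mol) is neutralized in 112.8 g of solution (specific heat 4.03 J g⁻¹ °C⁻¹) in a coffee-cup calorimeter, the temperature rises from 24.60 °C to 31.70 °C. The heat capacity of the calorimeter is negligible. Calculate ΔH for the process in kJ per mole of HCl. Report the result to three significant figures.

ΔH = -50.5 kJ/mol

|ΔT| = |31.70 − 24.60| = 7.10 °C
|q_surr| = (112.8 × 4.03) × 7.10 = 454.584 × 7.10 = 3228 J
n(HCl) = 2.33 / 36.46 = 0.06391 mol
Temperature rose, so q_rxn = −|q_surr| = -3.228 kJ
ΔH = q_rxn / n = -50.51 kJ/mol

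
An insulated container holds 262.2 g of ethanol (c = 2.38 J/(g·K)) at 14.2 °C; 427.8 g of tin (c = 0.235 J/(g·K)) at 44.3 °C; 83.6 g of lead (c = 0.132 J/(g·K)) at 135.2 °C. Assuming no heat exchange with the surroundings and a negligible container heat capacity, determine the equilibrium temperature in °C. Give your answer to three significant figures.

T_f = 20.1 °C

Σ mᵢcᵢ(T − Tᵢ) = 0  ⇒  T = Σ mᵢcᵢTᵢ / Σ mᵢcᵢ
Σ mᵢcᵢ = 262.2×2.38 + 427.8×0.235 + 83.6×0.132 = 735.6042
Σ mᵢcᵢTᵢ = 624.036×14.2 + 100.533×44.3 + 11.0352×135.2 = 14807
T = 14807 / 735.6042 = 20.13 °C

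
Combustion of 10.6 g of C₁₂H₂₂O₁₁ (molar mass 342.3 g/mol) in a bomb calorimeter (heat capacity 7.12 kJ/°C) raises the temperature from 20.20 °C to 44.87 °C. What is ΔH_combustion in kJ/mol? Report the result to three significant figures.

ΔT = 44.87 − 20.20 = 24.67 °C
q_cal = C_cal × ΔT = 7.12 × 24.67 = 175.6504 kJ
n = 10.6 / 342.3 = 0.03097 mol
q_rxn = −q_cal = -175.6504 kJ
ΔH = -175.6504 / 0.03097 = -5672 kJ/mol

ΔH = -5670 kJ/mol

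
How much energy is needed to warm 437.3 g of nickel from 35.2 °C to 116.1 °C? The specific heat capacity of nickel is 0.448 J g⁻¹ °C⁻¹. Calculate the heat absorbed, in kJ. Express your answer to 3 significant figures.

q = m c ΔT = 437.3 × 0.448 × (116.1 − 35.2)
q = 437.3 × 0.448 × 80.9 = 15849 J = 15.8 kJ

q = 15.8 kJ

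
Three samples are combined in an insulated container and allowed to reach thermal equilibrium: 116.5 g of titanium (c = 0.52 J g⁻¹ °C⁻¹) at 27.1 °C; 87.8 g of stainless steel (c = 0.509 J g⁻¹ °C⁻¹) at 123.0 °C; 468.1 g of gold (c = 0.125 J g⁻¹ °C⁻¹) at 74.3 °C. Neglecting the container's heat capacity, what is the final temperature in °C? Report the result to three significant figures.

Σ mᵢcᵢ(T − Tᵢ) = 0  ⇒  T = Σ mᵢcᵢTᵢ / Σ mᵢcᵢ
Σ mᵢcᵢ = 116.5×0.52 + 87.8×0.509 + 468.1×0.125 = 163.7827
Σ mᵢcᵢTᵢ = 60.58×27.1 + 44.6902×123.0 + 58.5125×74.3 = 11486
T = 11486 / 163.7827 = 70.13 °C

T_f = 70.1 °C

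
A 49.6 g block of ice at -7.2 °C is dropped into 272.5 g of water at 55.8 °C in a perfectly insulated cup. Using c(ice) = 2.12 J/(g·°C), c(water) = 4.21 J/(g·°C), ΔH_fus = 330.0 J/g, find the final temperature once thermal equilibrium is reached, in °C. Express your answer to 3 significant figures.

T_f = 34.6 °C

Heat to bring ice to 0 °C and melt it: q₁ = 49.6×2.12×7.2 + 49.6×330.0 = 17125 J
Heat the water can supply cooling to 0 °C: 272.5×4.21×55.8 = 64015.2 J > q₁, so all ice melts.
Energy balance: 272.5×4.21×(55.8 − T) = 17125 + 49.6×4.21×(T − 0)
1147.225(55.8 − T) = 17125 + 208.816 T
64015.2 − 17125 = 1356.041 T
T = 46890.2 / 1356.041 = 34.58 °C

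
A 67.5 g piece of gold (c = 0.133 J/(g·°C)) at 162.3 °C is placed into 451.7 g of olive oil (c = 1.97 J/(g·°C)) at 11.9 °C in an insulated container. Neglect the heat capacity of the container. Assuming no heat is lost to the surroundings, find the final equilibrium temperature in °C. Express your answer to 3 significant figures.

Heat lost by gold = heat gained by olive oil.
(67.5)(0.133)(162.3 − T) = (451.7)(1.97)(T − 11.9)
8.9775 (162.3 − T) = 889.849 (T − 11.9)
1457.0 − 8.9775 T = 889.849 T − 10589
12046.0 = 898.8265 T
T = 13.40 °C

T_f = 13.4 °C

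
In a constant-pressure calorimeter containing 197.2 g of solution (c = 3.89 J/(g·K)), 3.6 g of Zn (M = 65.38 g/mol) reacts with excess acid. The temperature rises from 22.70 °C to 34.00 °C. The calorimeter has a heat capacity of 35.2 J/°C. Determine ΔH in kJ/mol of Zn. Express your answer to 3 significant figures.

ΔH = -165 kJ/mol

|ΔT| = |34.00 − 22.70| = 11.30 °C
|q_surr| = (197.2 × 3.89 + 35.2) × 11.30 = 802.308 × 11.30 = 9066 J
n(Zn) = 3.6 / 65.38 = 0.05506 mol
Temperature rose, so q_rxn = −|q_surr| = -9.066 kJ
ΔH = q_rxn / n = -164.7 kJ/mol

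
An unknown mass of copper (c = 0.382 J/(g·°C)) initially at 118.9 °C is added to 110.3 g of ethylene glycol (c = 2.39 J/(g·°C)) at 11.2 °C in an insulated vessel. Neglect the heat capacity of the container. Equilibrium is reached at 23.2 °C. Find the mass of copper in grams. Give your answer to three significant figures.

q_gained = (110.3 × 2.39) × (23.2 − 11.2) = 3163 J
q_lost = m × 0.382 × (118.9 − 23.2) = 36.5574 m
m = 3163 / 36.5574 = 86.5 g

m = 86.5 g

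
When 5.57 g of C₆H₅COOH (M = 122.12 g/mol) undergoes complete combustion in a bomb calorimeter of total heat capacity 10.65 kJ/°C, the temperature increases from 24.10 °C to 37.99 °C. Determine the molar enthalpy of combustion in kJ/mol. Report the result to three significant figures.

ΔT = 37.99 − 24.10 = 13.89 °C
q_cal = C_cal × ΔT = 10.65 × 13.89 = 147.9285 kJ
n = 5.57 / 122.12 = 0.04561 mol
q_rxn = −q_cal = -147.9285 kJ
ΔH = -147.9285 / 0.04561 = -3243 kJ/mol

ΔH = -3240 kJ/mol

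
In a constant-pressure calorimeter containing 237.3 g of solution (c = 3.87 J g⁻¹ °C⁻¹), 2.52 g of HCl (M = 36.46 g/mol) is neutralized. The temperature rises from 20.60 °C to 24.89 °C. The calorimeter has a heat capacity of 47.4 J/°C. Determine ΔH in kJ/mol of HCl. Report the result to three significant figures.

|ΔT| = |24.89 − 20.60| = 4.29 °C
|q_surr| = (237.3 × 3.87 + 47.4) × 4.29 = 965.751 × 4.29 = 4143 J
n(HCl) = 2.52 / 36.46 = 0.06912 mol
Temperature rose, so q_rxn = −|q_surr| = -4.143 kJ
ΔH = q_rxn / n = -59.94 kJ/mol

ΔH = -59.9 kJ/mol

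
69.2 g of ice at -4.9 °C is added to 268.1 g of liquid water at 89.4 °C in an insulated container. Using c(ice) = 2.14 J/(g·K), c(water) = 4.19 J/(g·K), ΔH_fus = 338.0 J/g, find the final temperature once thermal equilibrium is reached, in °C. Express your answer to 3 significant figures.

T_f = 54.0 °C

Heat to bring ice to 0 °C and melt it: q₁ = 69.2×2.14×4.9 + 69.2×338.0 = 24115 J
Heat the water can supply cooling to 0 °C: 268.1×4.19×89.4 = 100427 J > q₁, so all ice melts.
Energy balance: 268.1×4.19×(89.4 − T) = 24115 + 69.2×4.19×(T − 0)
1123.339(89.4 − T) = 24115 + 289.948 T
100427 − 24115 = 1413.287 T
T = 76312 / 1413.287 = 54.00 °C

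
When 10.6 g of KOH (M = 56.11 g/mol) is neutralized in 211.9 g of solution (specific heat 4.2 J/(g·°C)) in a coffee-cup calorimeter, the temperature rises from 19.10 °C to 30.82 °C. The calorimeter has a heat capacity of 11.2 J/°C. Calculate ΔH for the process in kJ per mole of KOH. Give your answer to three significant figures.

|ΔT| = |30.82 − 19.10| = 11.72 °C
|q_surr| = (211.9 × 4.2 + 11.2) × 11.72 = 901.18 × 11.72 = 10560 J
n(KOH) = 10.6 / 56.11 = 0.1889 mol
Temperature rose, so q_rxn = −|q_surr| = -10.56 kJ
ΔH = q_rxn / n = -55.90 kJ/mol

ΔH = -55.9 kJ/mol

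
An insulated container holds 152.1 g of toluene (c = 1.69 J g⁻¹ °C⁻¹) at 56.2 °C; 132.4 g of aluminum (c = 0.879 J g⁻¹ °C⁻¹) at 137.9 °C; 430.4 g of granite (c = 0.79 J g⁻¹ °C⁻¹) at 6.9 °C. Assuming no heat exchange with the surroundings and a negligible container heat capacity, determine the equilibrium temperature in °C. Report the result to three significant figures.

Σ mᵢcᵢ(T − Tᵢ) = 0  ⇒  T = Σ mᵢcᵢTᵢ / Σ mᵢcᵢ
Σ mᵢcᵢ = 152.1×1.69 + 132.4×0.879 + 430.4×0.79 = 713.4446
Σ mᵢcᵢTᵢ = 257.049×56.2 + 116.3796×137.9 + 340.016×6.9 = 32841
T = 32841 / 713.4446 = 46.03 °C

T_f = 46.0 °C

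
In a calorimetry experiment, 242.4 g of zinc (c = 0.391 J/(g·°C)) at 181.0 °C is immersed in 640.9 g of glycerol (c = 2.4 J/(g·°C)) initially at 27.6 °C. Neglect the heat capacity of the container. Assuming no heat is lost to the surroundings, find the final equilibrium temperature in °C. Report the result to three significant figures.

T_f = 36.5 °C

Heat lost by zinc = heat gained by glycerol.
(242.4)(0.391)(181.0 − T) = (640.9)(2.4)(T − 27.6)
94.7784 (181.0 − T) = 1538.16 (T − 27.6)
17155 − 94.7784 T = 1538.16 T − 42453
59608 = 1632.9384 T
T = 36.50 °C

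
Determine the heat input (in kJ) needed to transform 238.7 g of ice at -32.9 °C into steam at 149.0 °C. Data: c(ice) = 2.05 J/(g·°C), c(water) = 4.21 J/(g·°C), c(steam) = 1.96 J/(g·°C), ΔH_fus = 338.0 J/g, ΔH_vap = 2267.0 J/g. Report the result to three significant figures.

q1 (heat ice -32.9→0.0 °C): 238.7 × 2.05 × 32.9 = 16099 J
q2 (melt at 0 °C): 238.7 × 338.0 = 80681 J
q3 (heat water 0.0→100.0 °C): 238.7 × 4.21 × 100.0 = 100493 J
q4 (vaporize at 100 °C): 238.7 × 2267.0 = 541133 J
q5 (heat steam 100.0→149.0 °C): 238.7 × 1.96 × 49.0 = 22925 J
Total: 16099 + 80681 + 100493 + 541133 + 22925 = 761331 J = 761 kJ

q = 761 kJ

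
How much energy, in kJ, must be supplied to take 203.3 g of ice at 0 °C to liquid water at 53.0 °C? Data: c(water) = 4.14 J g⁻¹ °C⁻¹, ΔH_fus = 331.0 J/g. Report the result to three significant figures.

q = 112 kJ

q1 (melt at 0 °C): 203.3 × 331.0 = 67292 J
q2 (heat water 0.0→53.0 °C): 203.3 × 4.14 × 53.0 = 44608 J
Total: 67292 + 44608 = 111900 J = 112 kJ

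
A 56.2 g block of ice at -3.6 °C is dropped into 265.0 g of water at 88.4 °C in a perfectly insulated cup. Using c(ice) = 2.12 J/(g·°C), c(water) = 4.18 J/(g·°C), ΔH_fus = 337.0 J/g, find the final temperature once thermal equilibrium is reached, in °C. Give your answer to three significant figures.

Heat to bring ice to 0 °C and melt it: q₁ = 56.2×2.12×3.6 + 56.2×337.0 = 19368 J
Heat the water can supply cooling to 0 °C: 265.0×4.18×88.4 = 97920.7 J > q₁, so all ice melts.
Energy balance: 265.0×4.18×(88.4 − T) = 19368 + 56.2×4.18×(T − 0)
1107.7(88.4 − T) = 19368 + 234.916 T
97920.7 − 19368 = 1342.616 T
T = 78552.7 / 1342.616 = 58.51 °C

T_f = 58.5 °C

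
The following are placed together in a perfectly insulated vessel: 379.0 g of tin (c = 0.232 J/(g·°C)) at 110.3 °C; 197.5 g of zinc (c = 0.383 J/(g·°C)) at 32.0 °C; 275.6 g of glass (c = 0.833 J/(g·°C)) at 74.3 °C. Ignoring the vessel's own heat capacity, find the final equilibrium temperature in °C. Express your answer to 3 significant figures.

Σ mᵢcᵢ(T − Tᵢ) = 0  ⇒  T = Σ mᵢcᵢTᵢ / Σ mᵢcᵢ
Σ mᵢcᵢ = 379.0×0.232 + 197.5×0.383 + 275.6×0.833 = 393.1453
Σ mᵢcᵢTᵢ = 87.928×110.3 + 75.6425×32.0 + 229.5748×74.3 = 29176
T = 29176 / 393.1453 = 74.21 °C

T_f = 74.2 °C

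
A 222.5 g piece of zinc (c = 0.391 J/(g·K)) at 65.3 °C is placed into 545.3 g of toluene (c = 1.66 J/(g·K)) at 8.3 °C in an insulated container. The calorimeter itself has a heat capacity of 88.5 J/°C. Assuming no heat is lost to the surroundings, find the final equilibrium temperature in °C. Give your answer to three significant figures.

Heat lost by zinc = heat gained by toluene + calorimeter.
(222.5)(0.391)(65.3 − T) = [(545.3)(1.66) + 88.5](T − 8.3)
86.9975 (65.3 − T) = 993.698 (T − 8.3)
5680.9 − 86.9975 T = 993.698 T − 8247.7
13928.6 = 1080.6955 T
T = 12.89 °C

T_f = 12.9 °C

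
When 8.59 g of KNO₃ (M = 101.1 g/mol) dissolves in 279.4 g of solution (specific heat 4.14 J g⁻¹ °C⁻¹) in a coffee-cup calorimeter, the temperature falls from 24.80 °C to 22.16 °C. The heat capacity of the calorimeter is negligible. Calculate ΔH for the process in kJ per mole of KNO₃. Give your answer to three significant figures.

|ΔT| = |22.16 − 24.80| = 2.64 °C
|q_surr| = (279.4 × 4.14) × 2.64 = 1156.716 × 2.64 = 3054 J
n(KNO₃) = 8.59 / 101.1 = 0.08497 mol
Temperature fell, so q_rxn = +|q_surr| = 3.054 kJ
ΔH = q_rxn / n = 35.94 kJ/mol

ΔH = 35.9 kJ/mol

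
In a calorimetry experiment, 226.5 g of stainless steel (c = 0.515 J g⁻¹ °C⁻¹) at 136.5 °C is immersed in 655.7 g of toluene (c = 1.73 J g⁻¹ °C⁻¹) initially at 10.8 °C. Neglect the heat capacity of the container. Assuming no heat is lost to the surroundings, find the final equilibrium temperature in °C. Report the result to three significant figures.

T_f = 22.5 °C

Heat lost by stainless steel = heat gained by toluene.
(226.5)(0.515)(136.5 − T) = (655.7)(1.73)(T − 10.8)
116.6475 (136.5 − T) = 1134.361 (T − 10.8)
15922 − 116.6475 T = 1134.361 T − 12251
28173 = 1251.0085 T
T = 22.52 °C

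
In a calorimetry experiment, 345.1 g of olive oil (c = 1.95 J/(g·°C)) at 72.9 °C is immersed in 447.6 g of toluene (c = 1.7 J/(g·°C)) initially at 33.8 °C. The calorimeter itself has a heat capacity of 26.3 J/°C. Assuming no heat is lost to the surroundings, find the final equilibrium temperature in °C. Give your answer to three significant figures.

Heat lost by olive oil = heat gained by toluene + calorimeter.
(345.1)(1.95)(72.9 − T) = [(447.6)(1.7) + 26.3](T − 33.8)
672.945 (72.9 − T) = 787.22 (T − 33.8)
49058 − 672.945 T = 787.22 T − 26608
75666 = 1460.165 T
T = 51.82 °C

T_f = 51.8 °C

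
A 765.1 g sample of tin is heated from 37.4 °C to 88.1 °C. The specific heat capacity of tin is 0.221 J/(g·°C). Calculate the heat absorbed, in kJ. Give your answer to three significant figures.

q = 8.57 kJ

q = m c ΔT = 765.1 × 0.221 × (88.1 − 37.4)
q = 765.1 × 0.221 × 50.7 = 8573 J = 8.57 kJ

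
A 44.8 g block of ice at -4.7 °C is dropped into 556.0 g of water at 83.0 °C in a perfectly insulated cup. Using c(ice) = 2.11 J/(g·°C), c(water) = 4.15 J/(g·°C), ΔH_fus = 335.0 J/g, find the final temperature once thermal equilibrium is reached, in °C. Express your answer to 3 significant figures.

T_f = 70.6 °C

Heat to bring ice to 0 °C and melt it: q₁ = 44.8×2.11×4.7 + 44.8×335.0 = 15452 J
Heat the water can supply cooling to 0 °C: 556.0×4.15×83.0 = 191514 J > q₁, so all ice melts.
Energy balance: 556.0×4.15×(83.0 − T) = 15452 + 44.8×4.15×(T − 0)
2307.4(83.0 − T) = 15452 + 185.92 T
191514 − 15452 = 2493.32 T
T = 176062 / 2493.32 = 70.61 °C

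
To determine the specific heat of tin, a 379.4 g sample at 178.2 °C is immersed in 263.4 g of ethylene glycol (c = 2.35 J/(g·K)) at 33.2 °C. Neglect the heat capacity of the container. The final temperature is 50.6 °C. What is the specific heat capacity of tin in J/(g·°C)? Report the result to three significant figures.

q_gained = (263.4 × 2.35) × (50.6 − 33.2) = 10770 J
q_lost = 379.4 × c × (178.2 − 50.6) = 48411.44 c
Set equal: c = 10770 / 48411.44 = 0.222 J/(g·°C)

c = 0.222 J/(g·°C)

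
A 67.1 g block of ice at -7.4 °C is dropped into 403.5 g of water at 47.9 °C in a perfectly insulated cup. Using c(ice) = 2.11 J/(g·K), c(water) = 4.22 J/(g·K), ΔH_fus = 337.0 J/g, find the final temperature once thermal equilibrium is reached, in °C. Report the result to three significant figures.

T_f = 29.2 °C

Heat to bring ice to 0 °C and melt it: q₁ = 67.1×2.11×7.4 + 67.1×337.0 = 23660 J
Heat the water can supply cooling to 0 °C: 403.5×4.22×47.9 = 81562.7 J > q₁, so all ice melts.
Energy balance: 403.5×4.22×(47.9 − T) = 23660 + 67.1×4.22×(T − 0)
1702.77(47.9 − T) = 23660 + 283.162 T
81562.7 − 23660 = 1985.932 T
T = 57902.7 / 1985.932 = 29.16 °C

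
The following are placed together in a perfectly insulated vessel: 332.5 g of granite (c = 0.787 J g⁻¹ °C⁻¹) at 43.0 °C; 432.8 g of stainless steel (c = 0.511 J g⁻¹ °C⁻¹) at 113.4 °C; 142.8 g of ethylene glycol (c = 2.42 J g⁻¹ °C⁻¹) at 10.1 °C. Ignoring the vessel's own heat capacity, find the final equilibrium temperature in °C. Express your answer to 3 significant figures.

Σ mᵢcᵢ(T − Tᵢ) = 0  ⇒  T = Σ mᵢcᵢTᵢ / Σ mᵢcᵢ
Σ mᵢcᵢ = 332.5×0.787 + 432.8×0.511 + 142.8×2.42 = 828.4143
Σ mᵢcᵢTᵢ = 261.6775×43.0 + 221.1608×113.4 + 345.576×10.1 = 39822
T = 39822 / 828.4143 = 48.07 °C

T_f = 48.1 °C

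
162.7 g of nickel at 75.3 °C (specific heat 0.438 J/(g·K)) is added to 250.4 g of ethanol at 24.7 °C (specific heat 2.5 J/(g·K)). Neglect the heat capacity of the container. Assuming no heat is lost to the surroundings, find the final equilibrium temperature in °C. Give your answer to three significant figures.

T_f = 29.9 °C

Heat lost by nickel = heat gained by ethanol.
(162.7)(0.438)(75.3 − T) = (250.4)(2.5)(T − 24.7)
71.2626 (75.3 − T) = 626 (T − 24.7)
5366.1 − 71.2626 T = 626 T − 15462
20828.1 = 697.2626 T
T = 29.87 °C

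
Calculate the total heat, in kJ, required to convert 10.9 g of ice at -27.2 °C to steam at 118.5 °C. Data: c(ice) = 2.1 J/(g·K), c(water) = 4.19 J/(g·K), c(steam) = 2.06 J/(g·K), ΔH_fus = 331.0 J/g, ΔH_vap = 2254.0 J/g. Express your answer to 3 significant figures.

q1 (heat ice -27.2→0.0 °C): 10.9 × 2.1 × 27.2 = 623 J
q2 (melt at 0 °C): 10.9 × 331.0 = 3608 J
q3 (heat water 0.0→100.0 °C): 10.9 × 4.19 × 100.0 = 4567 J
q4 (vaporize at 100 °C): 10.9 × 2254.0 = 24569 J
q5 (heat steam 100.0→118.5 °C): 10.9 × 2.06 × 18.5 = 415 J
Total: 623 + 3608 + 4567 + 24569 + 415 = 33782 J = 33.8 kJ

q = 33.8 kJ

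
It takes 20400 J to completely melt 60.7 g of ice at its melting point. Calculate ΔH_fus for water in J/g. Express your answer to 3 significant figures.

ΔH_fus = q / m = 20400 / 60.7 = 336 J/g

ΔH_fus = 336 J/g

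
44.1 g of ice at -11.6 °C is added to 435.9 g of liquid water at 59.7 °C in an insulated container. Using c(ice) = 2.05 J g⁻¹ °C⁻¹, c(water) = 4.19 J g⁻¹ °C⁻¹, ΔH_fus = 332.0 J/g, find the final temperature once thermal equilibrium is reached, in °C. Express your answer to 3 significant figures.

Heat to bring ice to 0 °C and melt it: q₁ = 44.1×2.05×11.6 + 44.1×332.0 = 15690 J
Heat the water can supply cooling to 0 °C: 435.9×4.19×59.7 = 109037 J > q₁, so all ice melts.
Energy balance: 435.9×4.19×(59.7 − T) = 15690 + 44.1×4.19×(T − 0)
1826.421(59.7 − T) = 15690 + 184.779 T
109037 − 15690 = 2011.200 T
T = 93347 / 2011.200 = 46.41 °C

T_f = 46.4 °C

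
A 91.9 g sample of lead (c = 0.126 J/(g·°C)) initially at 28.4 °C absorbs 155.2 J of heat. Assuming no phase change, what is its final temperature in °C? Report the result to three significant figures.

T_f = 41.8 °C

ΔT = q / (m c) = 155.2 / (91.9 × 0.126) = 13.40 °C
T_f = 28.4 + 13.40 = 41.80 °C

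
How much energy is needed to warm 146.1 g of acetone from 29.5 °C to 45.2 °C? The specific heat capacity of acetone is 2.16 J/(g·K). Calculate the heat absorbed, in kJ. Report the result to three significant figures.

q = m c ΔT = 146.1 × 2.16 × (45.2 − 29.5)
q = 146.1 × 2.16 × 15.7 = 4954.5 J = 4.95 kJ

q = 4.95 kJ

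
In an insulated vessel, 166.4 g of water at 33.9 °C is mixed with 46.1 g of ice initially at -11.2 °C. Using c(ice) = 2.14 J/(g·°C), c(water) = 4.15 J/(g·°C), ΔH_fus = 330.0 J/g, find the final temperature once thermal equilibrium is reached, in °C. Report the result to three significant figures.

T_f = 8.04 °C

Heat to bring ice to 0 °C and melt it: q₁ = 46.1×2.14×11.2 + 46.1×330.0 = 16318 J
Heat the water can supply cooling to 0 °C: 166.4×4.15×33.9 = 23410.0 J > q₁, so all ice melts.
Energy balance: 166.4×4.15×(33.9 − T) = 16318 + 46.1×4.15×(T − 0)
690.56(33.9 − T) = 16318 + 191.315 T
23410.0 − 16318 = 881.875 T
T = 7092.0 / 881.875 = 8.042 °C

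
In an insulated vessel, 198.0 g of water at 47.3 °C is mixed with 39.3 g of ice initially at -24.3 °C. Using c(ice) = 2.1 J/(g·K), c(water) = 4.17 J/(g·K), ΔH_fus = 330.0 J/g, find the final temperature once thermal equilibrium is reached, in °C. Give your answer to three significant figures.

T_f = 24.3 °C

Heat to bring ice to 0 °C and melt it: q₁ = 39.3×2.1×24.3 + 39.3×330.0 = 14974 J
Heat the water can supply cooling to 0 °C: 198.0×4.17×47.3 = 39053.7 J > q₁, so all ice melts.
Energy balance: 198.0×4.17×(47.3 − T) = 14974 + 39.3×4.17×(T − 0)
825.66(47.3 − T) = 14974 + 163.881 T
39053.7 − 14974 = 989.541 T
T = 24079.7 / 989.541 = 24.33 °C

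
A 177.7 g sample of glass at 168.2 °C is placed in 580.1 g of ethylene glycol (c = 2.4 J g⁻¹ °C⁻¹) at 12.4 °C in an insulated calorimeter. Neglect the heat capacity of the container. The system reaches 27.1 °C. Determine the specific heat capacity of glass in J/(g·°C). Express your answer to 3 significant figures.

q_gained = (580.1 × 2.4) × (27.1 − 12.4) = 20470 J
q_lost = 177.7 × c × (168.2 − 27.1) = 25073.47 c
Set equal: c = 20470 / 25073.47 = 0.816 J/(g·°C)

c = 0.816 J/(g·°C)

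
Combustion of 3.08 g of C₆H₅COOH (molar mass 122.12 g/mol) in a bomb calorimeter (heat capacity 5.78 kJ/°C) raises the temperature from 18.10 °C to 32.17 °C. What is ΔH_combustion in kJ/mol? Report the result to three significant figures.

ΔT = 32.17 − 18.10 = 14.07 °C
q_cal = C_cal × ΔT = 5.78 × 14.07 = 81.3246 kJ
n = 3.08 / 122.12 = 0.02522 mol
q_rxn = −q_cal = -81.3246 kJ
ΔH = -81.3246 / 0.02522 = -3224.6 kJ/mol

ΔH = -3220 kJ/mol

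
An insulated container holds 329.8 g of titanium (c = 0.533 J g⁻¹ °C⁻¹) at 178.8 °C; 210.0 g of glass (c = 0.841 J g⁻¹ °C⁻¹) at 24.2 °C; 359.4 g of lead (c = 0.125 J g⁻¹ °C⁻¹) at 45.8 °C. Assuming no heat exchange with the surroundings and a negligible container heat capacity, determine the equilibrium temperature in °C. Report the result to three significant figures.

T_f = 95.0 °C

Σ mᵢcᵢ(T − Tᵢ) = 0  ⇒  T = Σ mᵢcᵢTᵢ / Σ mᵢcᵢ
Σ mᵢcᵢ = 329.8×0.533 + 210.0×0.841 + 359.4×0.125 = 397.3184
Σ mᵢcᵢTᵢ = 175.7834×178.8 + 176.61×24.2 + 44.925×45.8 = 37762
T = 37762 / 397.3184 = 95.04 °C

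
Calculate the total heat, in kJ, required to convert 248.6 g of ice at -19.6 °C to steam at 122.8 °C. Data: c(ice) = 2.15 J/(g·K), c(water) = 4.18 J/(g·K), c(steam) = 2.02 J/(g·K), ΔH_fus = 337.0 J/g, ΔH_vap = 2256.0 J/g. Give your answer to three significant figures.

q1 (heat ice -19.6→0.0 °C): 248.6 × 2.15 × 19.6 = 10476 J
q2 (melt at 0 °C): 248.6 × 337.0 = 83778 J
q3 (heat water 0.0→100.0 °C): 248.6 × 4.18 × 100.0 = 103915 J
q4 (vaporize at 100 °C): 248.6 × 2256.0 = 560842 J
q5 (heat steam 100.0→122.8 °C): 248.6 × 2.02 × 22.8 = 11450 J
Total: 10476 + 83778 + 103915 + 560842 + 11450 = 770461 J = 770 kJ

q = 770 kJ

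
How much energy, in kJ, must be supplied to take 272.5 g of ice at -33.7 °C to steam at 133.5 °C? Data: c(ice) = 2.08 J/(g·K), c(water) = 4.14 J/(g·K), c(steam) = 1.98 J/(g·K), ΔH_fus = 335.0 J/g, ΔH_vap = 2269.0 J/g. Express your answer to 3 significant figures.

q = 860 kJ

q1 (heat ice -33.7→0.0 °C): 272.5 × 2.08 × 33.7 = 19101 J
q2 (melt at 0 °C): 272.5 × 335.0 = 91288 J
q3 (heat water 0.0→100.0 °C): 272.5 × 4.14 × 100.0 = 112815 J
q4 (vaporize at 100 °C): 272.5 × 2269.0 = 618303 J
q5 (heat steam 100.0→133.5 °C): 272.5 × 1.98 × 33.5 = 18075 J
Total: 19101 + 91288 + 112815 + 618303 + 18075 = 859582 J = 860 kJ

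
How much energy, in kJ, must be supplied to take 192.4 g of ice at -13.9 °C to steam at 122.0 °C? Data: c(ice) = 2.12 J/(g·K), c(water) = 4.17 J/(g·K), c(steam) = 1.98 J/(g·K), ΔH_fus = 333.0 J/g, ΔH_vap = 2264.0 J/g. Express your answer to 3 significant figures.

q1 (heat ice -13.9→0.0 °C): 192.4 × 2.12 × 13.9 = 5670 J
q2 (melt at 0 °C): 192.4 × 333.0 = 64069 J
q3 (heat water 0.0→100.0 °C): 192.4 × 4.17 × 100.0 = 80231 J
q4 (vaporize at 100 °C): 192.4 × 2264.0 = 435594 J
q5 (heat steam 100.0→122.0 °C): 192.4 × 1.98 × 22.0 = 8381 J
Total: 5670 + 64069 + 80231 + 435594 + 8381 = 593945 J = 594 kJ

q = 594 kJ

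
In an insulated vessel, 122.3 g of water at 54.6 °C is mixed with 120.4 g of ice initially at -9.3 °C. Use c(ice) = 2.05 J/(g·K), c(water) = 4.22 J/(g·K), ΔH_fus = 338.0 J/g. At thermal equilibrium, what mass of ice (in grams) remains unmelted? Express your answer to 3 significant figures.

Heat to warm all ice to 0 °C: 120.4×2.05×9.3 = 2295.4 J
Heat released by water cooling to 0 °C: 122.3×4.22×54.6 = 28179 J
28179 J < 2295.4 + 120.4×338.0 = 42990.6 J, so not all ice melts; final T = 0 °C.
Heat left for melting: 28179 − 2295.4 = 25883.6 J
Mass melted = 25883.6 / 338.0 = 76.58 g
Ice remaining = 120.4 − 76.58 = 43.82 g

m_ice remaining = 43.8 g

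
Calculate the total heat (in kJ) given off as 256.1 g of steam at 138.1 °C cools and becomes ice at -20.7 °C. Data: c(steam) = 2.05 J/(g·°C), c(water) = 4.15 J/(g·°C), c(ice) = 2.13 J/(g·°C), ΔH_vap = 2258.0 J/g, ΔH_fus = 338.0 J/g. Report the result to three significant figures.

q1 (cool steam 138.1→100 °C): 256.1 × 2.05 × 38.1 = 20003 J
q2 (condense at 100 °C): 256.1 × 2258.0 = 578274 J
q3 (cool water 100→0 °C): 256.1 × 4.15 × 100.0 = 106282 J
q4 (freeze at 0 °C): 256.1 × 338.0 = 86562 J
q5 (cool ice 0→-20.7 °C): 256.1 × 2.13 × 20.7 = 11292 J
Total: 20003 + 578274 + 106282 + 86562 + 11292 = 802413 J = 802 kJ

q = 802 kJ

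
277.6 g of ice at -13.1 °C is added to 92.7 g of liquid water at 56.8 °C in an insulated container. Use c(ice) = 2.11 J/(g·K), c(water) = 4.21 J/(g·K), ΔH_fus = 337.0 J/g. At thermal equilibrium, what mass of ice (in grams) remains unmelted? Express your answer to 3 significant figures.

m_ice remaining = 235 g

Heat to warm all ice to 0 °C: 277.6×2.11×13.1 = 7673.1 J
Heat released by water cooling to 0 °C: 92.7×4.21×56.8 = 22167 J
22167 J < 7673.1 + 277.6×337.0 = 101224.3 J, so not all ice melts; final T = 0 °C.
Heat left for melting: 22167 − 7673.1 = 14493.9 J
Mass melted = 14493.9 / 337.0 = 43.01 g
Ice remaining = 277.6 − 43.01 = 234.59 g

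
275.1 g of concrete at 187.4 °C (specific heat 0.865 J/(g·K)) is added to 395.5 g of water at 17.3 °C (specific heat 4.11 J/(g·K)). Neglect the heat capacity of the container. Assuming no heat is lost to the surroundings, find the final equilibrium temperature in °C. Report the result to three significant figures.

T_f = 39.0 °C

Heat lost by concrete = heat gained by water.
(275.1)(0.865)(187.4 − T) = (395.5)(4.11)(T − 17.3)
237.9615 (187.4 − T) = 1625.505 (T − 17.3)
44594 − 237.9615 T = 1625.505 T − 28121
72715 = 1863.4665 T
T = 39.02 °C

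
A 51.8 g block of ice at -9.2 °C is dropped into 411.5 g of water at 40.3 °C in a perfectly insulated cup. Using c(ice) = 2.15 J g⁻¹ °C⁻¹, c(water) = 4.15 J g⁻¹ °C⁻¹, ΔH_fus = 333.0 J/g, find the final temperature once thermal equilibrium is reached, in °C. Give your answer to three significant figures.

Heat to bring ice to 0 °C and melt it: q₁ = 51.8×2.15×9.2 + 51.8×333.0 = 18274 J
Heat the water can supply cooling to 0 °C: 411.5×4.15×40.3 = 68821.3 J > q₁, so all ice melts.
Energy balance: 411.5×4.15×(40.3 − T) = 18274 + 51.8×4.15×(T − 0)
1707.725(40.3 − T) = 18274 + 214.97 T
68821.3 − 18274 = 1922.695 T
T = 50547.3 / 1922.695 = 26.29 °C

T_f = 26.3 °C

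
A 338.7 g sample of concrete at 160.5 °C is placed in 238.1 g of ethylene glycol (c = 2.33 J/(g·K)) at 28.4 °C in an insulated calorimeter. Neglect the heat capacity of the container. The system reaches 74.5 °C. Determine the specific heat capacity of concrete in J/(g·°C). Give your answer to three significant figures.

c = 0.878 J/(g·°C)

q_gained = (238.1 × 2.33) × (74.5 − 28.4) = 25580 J
q_lost = 338.7 × c × (160.5 − 74.5) = 29128.2 c
Set equal: c = 25580 / 29128.2 = 0.878 J/(g·°C)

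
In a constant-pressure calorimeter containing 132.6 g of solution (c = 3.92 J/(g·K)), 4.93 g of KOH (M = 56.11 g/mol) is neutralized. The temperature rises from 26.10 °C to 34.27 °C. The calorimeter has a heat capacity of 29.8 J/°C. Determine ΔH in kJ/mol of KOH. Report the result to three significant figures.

ΔH = -51.1 kJ/mol

|ΔT| = |34.27 − 26.10| = 8.17 °C
|q_surr| = (132.6 × 3.92 + 29.8) × 8.17 = 549.592 × 8.17 = 4490 J
n(KOH) = 4.93 / 56.11 = 0.08786 mol
Temperature rose, so q_rxn = −|q_surr| = -4.490 kJ
ΔH = q_rxn / n = -51.10 kJ/mol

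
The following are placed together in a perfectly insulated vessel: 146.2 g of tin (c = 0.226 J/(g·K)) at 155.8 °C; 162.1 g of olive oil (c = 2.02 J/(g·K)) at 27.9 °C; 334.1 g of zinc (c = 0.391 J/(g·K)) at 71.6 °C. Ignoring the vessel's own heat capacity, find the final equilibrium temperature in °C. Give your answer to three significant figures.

T_f = 48.1 °C

Σ mᵢcᵢ(T − Tᵢ) = 0  ⇒  T = Σ mᵢcᵢTᵢ / Σ mᵢcᵢ
Σ mᵢcᵢ = 146.2×0.226 + 162.1×2.02 + 334.1×0.391 = 491.1163
Σ mᵢcᵢTᵢ = 33.0412×155.8 + 327.442×27.9 + 130.6331×71.6 = 23637
T = 23637 / 491.1163 = 48.13 °C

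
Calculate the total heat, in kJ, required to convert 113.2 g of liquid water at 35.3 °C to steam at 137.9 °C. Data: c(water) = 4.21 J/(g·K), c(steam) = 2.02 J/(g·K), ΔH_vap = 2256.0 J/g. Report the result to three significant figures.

q1 (heat water 35.3→100.0 °C): 113.2 × 4.21 × 64.7 = 30834 J
q2 (vaporize at 100 °C): 113.2 × 2256.0 = 255379 J
q3 (heat steam 100.0→137.9 °C): 113.2 × 2.02 × 37.9 = 8666 J
Total: 30834 + 255379 + 8666 = 294879 J = 295 kJ

q = 295 kJ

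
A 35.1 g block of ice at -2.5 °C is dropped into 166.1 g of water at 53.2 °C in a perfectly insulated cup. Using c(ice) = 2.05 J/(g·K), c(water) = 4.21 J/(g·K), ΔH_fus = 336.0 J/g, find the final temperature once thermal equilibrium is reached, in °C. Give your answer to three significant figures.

Heat to bring ice to 0 °C and melt it: q₁ = 35.1×2.05×2.5 + 35.1×336.0 = 11973 J
Heat the water can supply cooling to 0 °C: 166.1×4.21×53.2 = 37201.7 J > q₁, so all ice melts.
Energy balance: 166.1×4.21×(53.2 − T) = 11973 + 35.1×4.21×(T − 0)
699.281(53.2 − T) = 11973 + 147.771 T
37201.7 − 11973 = 847.052 T
T = 25228.7 / 847.052 = 29.78 °C

T_f = 29.8 °C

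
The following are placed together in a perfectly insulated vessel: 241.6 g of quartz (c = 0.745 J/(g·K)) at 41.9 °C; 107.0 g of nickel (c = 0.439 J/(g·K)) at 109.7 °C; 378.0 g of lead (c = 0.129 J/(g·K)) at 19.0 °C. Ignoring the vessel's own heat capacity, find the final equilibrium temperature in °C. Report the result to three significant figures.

T_f = 49.4 °C

Σ mᵢcᵢ(T − Tᵢ) = 0  ⇒  T = Σ mᵢcᵢTᵢ / Σ mᵢcᵢ
Σ mᵢcᵢ = 241.6×0.745 + 107.0×0.439 + 378.0×0.129 = 275.727
Σ mᵢcᵢTᵢ = 179.992×41.9 + 46.973×109.7 + 48.762×19.0 = 13621
T = 13621 / 275.727 = 49.40 °C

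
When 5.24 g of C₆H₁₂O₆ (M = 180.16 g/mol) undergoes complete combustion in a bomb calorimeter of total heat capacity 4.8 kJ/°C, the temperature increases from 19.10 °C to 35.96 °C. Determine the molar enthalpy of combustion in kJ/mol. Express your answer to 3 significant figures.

ΔT = 35.96 − 19.10 = 16.86 °C
q_cal = C_cal × ΔT = 4.8 × 16.86 = 80.928 kJ
n = 5.24 / 180.16 = 0.02909 mol
q_rxn = −q_cal = -80.928 kJ
ΔH = -80.928 / 0.02909 = -2782 kJ/mol

ΔH = -2780 kJ/mol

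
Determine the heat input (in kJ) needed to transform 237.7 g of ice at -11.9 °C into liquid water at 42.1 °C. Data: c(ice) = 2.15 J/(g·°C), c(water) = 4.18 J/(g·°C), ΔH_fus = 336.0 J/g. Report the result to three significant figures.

q1 (heat ice -11.9→0.0 °C): 237.7 × 2.15 × 11.9 = 6082 J
q2 (melt at 0 °C): 237.7 × 336.0 = 79867 J
q3 (heat water 0.0→42.1 °C): 237.7 × 4.18 × 42.1 = 41830 J
Total: 6082 + 79867 + 41830 = 127779 J = 128 kJ

q = 128 kJ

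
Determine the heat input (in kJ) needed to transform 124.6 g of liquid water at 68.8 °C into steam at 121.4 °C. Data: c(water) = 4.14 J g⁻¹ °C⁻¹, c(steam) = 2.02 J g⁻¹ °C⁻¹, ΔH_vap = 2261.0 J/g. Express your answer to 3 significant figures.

q = 303 kJ

q1 (heat water 68.8→100.0 °C): 124.6 × 4.14 × 31.2 = 16094 J
q2 (vaporize at 100 °C): 124.6 × 2261.0 = 281721 J
q3 (heat steam 100.0→121.4 °C): 124.6 × 2.02 × 21.4 = 5386 J
Total: 16094 + 281721 + 5386 = 303201 J = 303 kJ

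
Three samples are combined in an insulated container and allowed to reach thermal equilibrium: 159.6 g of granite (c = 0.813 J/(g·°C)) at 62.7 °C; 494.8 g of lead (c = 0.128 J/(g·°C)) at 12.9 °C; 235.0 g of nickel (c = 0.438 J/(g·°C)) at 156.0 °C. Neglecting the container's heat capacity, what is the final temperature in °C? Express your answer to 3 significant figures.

T_f = 84.5 °C

Σ mᵢcᵢ(T − Tᵢ) = 0  ⇒  T = Σ mᵢcᵢTᵢ / Σ mᵢcᵢ
Σ mᵢcᵢ = 159.6×0.813 + 494.8×0.128 + 235.0×0.438 = 296.0192
Σ mᵢcᵢTᵢ = 129.7548×62.7 + 63.3344×12.9 + 102.93×156.0 = 25010
T = 25010 / 296.0192 = 84.49 °C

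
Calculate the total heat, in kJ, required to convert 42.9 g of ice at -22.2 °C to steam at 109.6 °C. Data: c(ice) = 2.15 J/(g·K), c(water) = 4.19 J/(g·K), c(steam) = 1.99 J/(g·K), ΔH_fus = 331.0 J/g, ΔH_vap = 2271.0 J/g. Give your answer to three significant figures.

q = 132 kJ

q1 (heat ice -22.2→0.0 °C): 42.9 × 2.15 × 22.2 = 2048 J
q2 (melt at 0 °C): 42.9 × 331.0 = 14200 J
q3 (heat water 0.0→100.0 °C): 42.9 × 4.19 × 100.0 = 17975 J
q4 (vaporize at 100 °C): 42.9 × 2271.0 = 97426 J
q5 (heat steam 100.0→109.6 °C): 42.9 × 1.99 × 9.6 = 820 J
Total: 2048 + 14200 + 17975 + 97426 + 820 = 132469 J = 132 kJ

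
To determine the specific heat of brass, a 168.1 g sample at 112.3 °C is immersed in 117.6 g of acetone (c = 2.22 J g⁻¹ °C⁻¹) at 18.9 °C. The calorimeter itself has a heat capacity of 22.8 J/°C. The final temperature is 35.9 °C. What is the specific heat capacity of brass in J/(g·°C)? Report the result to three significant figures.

c = 0.376 J/(g·°C)

q_gained = (117.6 × 2.22 + 22.8) × (35.9 − 18.9) = 4826 J
q_lost = 168.1 × c × (112.3 − 35.9) = 12842.84 c
Set equal: c = 4826 / 12842.84 = 0.376 J/(g·°C)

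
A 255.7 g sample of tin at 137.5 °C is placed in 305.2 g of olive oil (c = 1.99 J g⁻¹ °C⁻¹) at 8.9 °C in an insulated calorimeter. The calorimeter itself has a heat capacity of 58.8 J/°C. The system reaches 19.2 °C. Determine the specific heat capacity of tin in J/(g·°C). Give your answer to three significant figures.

c = 0.227 J/(g·°C)

q_gained = (305.2 × 1.99 + 58.8) × (19.2 − 8.9) = 6861 J
q_lost = 255.7 × c × (137.5 − 19.2) = 30249.31 c
Set equal: c = 6861 / 30249.31 = 0.227 J/(g·°C)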